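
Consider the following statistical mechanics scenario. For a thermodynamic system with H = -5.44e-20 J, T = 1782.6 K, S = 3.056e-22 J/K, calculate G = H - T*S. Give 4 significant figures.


Step 1: T*S = 1782.6 * 3.056e-22 = 5.448e-19 J
Step 2: G = H - T*S = -5.44e-20 - 5.448e-19
Step 3: G = -5.992e-19 J

-5.992e-19


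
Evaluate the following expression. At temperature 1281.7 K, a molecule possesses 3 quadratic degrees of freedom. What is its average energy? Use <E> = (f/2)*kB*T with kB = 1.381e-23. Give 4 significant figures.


Step 1: f/2 = 3/2 = 1.5
Step 2: kB*T = 1.381e-23 * 1281.7 = 1.77e-20
Step 3: <E> = 1.5 * 1.77e-20 = 2.655e-20 J

2.655e-20


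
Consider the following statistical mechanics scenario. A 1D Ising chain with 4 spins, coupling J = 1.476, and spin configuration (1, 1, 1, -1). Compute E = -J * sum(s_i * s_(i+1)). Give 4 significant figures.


Step 1: Nearest-neighbor products: 1, 1, -1
Step 2: Sum of products = 1
Step 3: E = -1.476 * 1 = -1.476

-1.476


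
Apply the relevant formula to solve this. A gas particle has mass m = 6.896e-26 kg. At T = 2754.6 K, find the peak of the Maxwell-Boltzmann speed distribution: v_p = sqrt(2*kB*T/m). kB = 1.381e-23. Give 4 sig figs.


Step 1: Numerator = 2*kB*T = 2*1.381e-23*2754.6 = 7.608e-20
Step 2: Ratio = 7.608e-20 / 6.896e-26 = 1.103e+06
Step 3: v_p = sqrt(1.103e+06) = 1050 m/s

1050


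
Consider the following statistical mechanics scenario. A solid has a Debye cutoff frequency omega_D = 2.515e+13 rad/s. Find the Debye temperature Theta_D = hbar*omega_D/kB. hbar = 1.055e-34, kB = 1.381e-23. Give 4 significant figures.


Step 1: hbar*omega_D = 1.055e-34 * 2.515e+13 = 2.653e-21 J
Step 2: Theta_D = 2.653e-21 / 1.381e-23
Step 3: Theta_D = 192.1 K

192.1


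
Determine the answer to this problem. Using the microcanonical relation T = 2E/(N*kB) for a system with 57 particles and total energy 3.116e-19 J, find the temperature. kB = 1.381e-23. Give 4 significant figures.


Step 1: Numerator = 2*E = 2*3.116e-19 = 6.232e-19 J
Step 2: Denominator = N*kB = 57*1.381e-23 = 7.872e-22
Step 3: T = 6.232e-19 / 7.872e-22 = 791.7 K

791.7


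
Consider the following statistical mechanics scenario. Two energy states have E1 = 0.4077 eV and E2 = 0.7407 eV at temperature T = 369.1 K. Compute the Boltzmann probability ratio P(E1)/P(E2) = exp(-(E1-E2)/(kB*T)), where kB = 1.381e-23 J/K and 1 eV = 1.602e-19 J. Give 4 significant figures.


Step 1: Compute energy difference dE = E1 - E2 = 0.4077 - 0.7407 = -0.333 eV
Step 2: Convert to Joules: dE_J = -0.333 * 1.602e-19 = -5.335e-20 J
Step 3: Compute exponent = -dE_J / (kB * T) = -(-5.335e-20) / (1.381e-23 * 369.1) = 10.47
Step 4: P(E1)/P(E2) = exp(10.47) = 3.509e+04

3.509e+04


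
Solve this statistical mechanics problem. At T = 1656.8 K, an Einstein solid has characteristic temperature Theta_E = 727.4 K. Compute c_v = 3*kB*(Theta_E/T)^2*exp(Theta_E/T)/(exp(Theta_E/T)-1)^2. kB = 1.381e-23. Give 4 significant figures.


Step 1: x = Theta_E/T = 727.4/1656.8 = 0.439
Step 2: x^2 = 0.1928
Step 3: exp(x) = 1.551
Step 4: c_v = 3*1.381e-23*0.1928*1.551/(1.551-1)^2 = 4.077e-23

4.077e-23


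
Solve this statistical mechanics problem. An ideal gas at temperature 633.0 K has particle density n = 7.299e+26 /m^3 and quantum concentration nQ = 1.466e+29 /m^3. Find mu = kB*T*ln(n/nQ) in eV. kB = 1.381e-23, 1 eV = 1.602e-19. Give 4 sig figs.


Step 1: n/nQ = 7.299e+26/1.466e+29 = 0.004979
Step 2: ln(n/nQ) = -5.303
Step 3: mu = kB*T*ln(n/nQ) = 8.742e-21*-5.303 = -4.635e-20 J
Step 4: Convert to eV: -4.635e-20/1.602e-19 = -0.2893 eV

-0.2893


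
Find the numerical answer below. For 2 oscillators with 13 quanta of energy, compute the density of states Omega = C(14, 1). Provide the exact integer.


Step 1: Use binomial coefficient C(14, 1)
Step 2: Numerator = 14! / 13!
Step 3: Denominator = 1!
Step 4: Omega = 14

14


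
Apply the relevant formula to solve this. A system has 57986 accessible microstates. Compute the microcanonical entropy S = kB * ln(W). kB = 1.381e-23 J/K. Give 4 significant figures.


Step 1: ln(W) = ln(57986) = 10.97
Step 2: S = kB * ln(W) = 1.381e-23 * 10.97
Step 3: S = 1.515e-22 J/K

1.515e-22


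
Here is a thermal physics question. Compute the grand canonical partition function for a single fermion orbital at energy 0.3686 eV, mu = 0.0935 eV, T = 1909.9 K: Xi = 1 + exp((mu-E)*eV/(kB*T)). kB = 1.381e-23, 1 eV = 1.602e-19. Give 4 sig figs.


Step 1: (mu - E) = 0.0935 - 0.3686 = -0.2751 eV
Step 2: x = (mu-E)*eV/(kB*T) = -0.2751*1.602e-19/(1.381e-23*1909.9) = -1.671
Step 3: exp(x) = 0.1881
Step 4: Xi = 1 + 0.1881 = 1.188

1.188


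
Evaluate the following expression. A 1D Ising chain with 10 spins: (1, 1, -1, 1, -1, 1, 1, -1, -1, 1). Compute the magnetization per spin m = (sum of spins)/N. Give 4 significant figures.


Step 1: Count up spins (+1): 6, down spins (-1): 4
Step 2: Total magnetization M = 6 - 4 = 2
Step 3: m = M/N = 2/10 = 0.2

0.2


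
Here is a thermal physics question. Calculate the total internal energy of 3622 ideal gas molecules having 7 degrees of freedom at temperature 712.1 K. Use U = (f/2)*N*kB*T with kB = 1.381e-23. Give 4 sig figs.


Step 1: f/2 = 7/2 = 3.5
Step 2: N*kB*T = 3622*1.381e-23*712.1 = 3.562e-17
Step 3: U = 3.5 * 3.562e-17 = 1.247e-16 J

1.247e-16


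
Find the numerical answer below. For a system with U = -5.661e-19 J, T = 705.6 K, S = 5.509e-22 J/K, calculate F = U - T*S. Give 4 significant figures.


Step 1: T*S = 705.6 * 5.509e-22 = 3.887e-19 J
Step 2: F = U - T*S = -5.661e-19 - 3.887e-19
Step 3: F = -9.548e-19 J

-9.548e-19


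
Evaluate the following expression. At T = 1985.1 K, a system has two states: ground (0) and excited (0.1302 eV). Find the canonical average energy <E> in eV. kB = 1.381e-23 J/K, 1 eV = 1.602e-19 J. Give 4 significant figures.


Step 1: beta*E = 0.1302*1.602e-19/(1.381e-23*1985.1) = 0.7608
Step 2: exp(-beta*E) = 0.4673
Step 3: <E> = 0.1302*0.4673/(1+0.4673) = 0.04146 eV

0.04146


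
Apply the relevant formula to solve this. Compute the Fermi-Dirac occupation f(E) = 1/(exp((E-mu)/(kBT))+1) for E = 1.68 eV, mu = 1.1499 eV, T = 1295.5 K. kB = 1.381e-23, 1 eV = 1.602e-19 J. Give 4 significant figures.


Step 1: (E - mu) = 1.68 - 1.1499 = 0.5301 eV
Step 2: Convert: (E-mu)*eV = 8.492e-20 J
Step 3: x = (E-mu)*eV/(kB*T) = 4.747
Step 4: f = 1/(exp(4.747)+1) = 0.008606

0.008606


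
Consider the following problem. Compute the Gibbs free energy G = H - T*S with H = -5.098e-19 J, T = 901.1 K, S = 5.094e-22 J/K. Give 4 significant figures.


Step 1: T*S = 901.1 * 5.094e-22 = 4.59e-19 J
Step 2: G = H - T*S = -5.098e-19 - 4.59e-19
Step 3: G = -9.688e-19 J

-9.688e-19


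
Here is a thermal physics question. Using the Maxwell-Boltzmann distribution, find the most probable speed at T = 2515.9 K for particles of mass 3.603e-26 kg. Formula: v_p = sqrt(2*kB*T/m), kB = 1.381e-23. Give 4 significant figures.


Step 1: Numerator = 2*kB*T = 2*1.381e-23*2515.9 = 6.949e-20
Step 2: Ratio = 6.949e-20 / 3.603e-26 = 1.929e+06
Step 3: v_p = sqrt(1.929e+06) = 1389 m/s

1389


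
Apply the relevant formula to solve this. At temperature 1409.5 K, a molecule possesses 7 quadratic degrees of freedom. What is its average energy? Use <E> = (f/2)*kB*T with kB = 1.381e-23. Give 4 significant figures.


Step 1: f/2 = 7/2 = 3.5
Step 2: kB*T = 1.381e-23 * 1409.5 = 1.947e-20
Step 3: <E> = 3.5 * 1.947e-20 = 6.813e-20 J

6.813e-20


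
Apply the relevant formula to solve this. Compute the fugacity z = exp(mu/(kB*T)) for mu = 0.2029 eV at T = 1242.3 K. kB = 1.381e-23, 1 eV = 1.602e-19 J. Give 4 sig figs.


Step 1: Convert mu to Joules: 0.2029*1.602e-19 = 3.25e-20 J
Step 2: kB*T = 1.381e-23*1242.3 = 1.716e-20 J
Step 3: mu/(kB*T) = 1.895
Step 4: z = exp(1.895) = 6.65

6.65


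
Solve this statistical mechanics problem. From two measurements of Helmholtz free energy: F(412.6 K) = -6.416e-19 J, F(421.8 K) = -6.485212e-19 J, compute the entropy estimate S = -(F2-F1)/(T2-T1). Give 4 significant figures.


Step 1: dF = F2 - F1 = -6.485212e-19 - (-6.416e-19) = -6.9212e-21 J
Step 2: dT = T2 - T1 = 421.8 - 412.6 = 9.2 K
Step 3: S = -dF/dT = -(-6.9212e-21)/9.2 = 7.523e-22 J/K

7.523e-22


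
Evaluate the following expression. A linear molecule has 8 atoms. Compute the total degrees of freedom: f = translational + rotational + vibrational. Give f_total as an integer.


Step 1: Translational DOF = 3
Step 2: Rotational DOF (linear) = 2
Step 3: Vibrational DOF = 3*8 - 5 = 19
Step 4: Total = 3 + 2 + 19 = 24

24


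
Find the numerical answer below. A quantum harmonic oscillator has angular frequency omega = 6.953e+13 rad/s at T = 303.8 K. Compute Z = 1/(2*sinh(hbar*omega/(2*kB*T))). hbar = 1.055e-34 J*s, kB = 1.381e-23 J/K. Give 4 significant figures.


Step 1: Compute x = hbar*omega/(kB*T) = 1.055e-34*6.953e+13/(1.381e-23*303.8) = 1.748
Step 2: x/2 = 0.8742
Step 3: sinh(x/2) = 0.9899
Step 4: Z = 1/(2*0.9899) = 0.5051

0.5051


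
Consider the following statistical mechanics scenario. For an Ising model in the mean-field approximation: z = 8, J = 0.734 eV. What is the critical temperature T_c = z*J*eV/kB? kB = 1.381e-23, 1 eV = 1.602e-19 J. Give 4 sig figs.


Step 1: z*J = 8*0.734 = 5.872 eV
Step 2: Convert to Joules: 5.872*1.602e-19 = 9.407e-19 J
Step 3: T_c = 9.407e-19 / 1.381e-23 = 6.812e+04 K

6.812e+04


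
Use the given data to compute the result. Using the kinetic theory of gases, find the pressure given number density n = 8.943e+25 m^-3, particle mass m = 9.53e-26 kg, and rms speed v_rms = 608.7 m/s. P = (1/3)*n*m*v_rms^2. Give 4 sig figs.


Step 1: v_rms^2 = 608.7^2 = 3.705e+05
Step 2: n*m = 8.943e+25*9.53e-26 = 8.523
Step 3: P = (1/3)*8.523*3.705e+05 = 1.053e+06 Pa

1.053e+06


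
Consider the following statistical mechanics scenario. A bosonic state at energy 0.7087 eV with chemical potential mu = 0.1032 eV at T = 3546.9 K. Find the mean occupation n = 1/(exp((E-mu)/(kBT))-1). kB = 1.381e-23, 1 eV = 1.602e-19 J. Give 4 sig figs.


Step 1: (E - mu) = 0.6055 eV
Step 2: x = (E-mu)*eV/(kB*T) = 0.6055*1.602e-19/(1.381e-23*3546.9) = 1.98
Step 3: exp(x) = 7.245
Step 4: n = 1/(exp(x)-1) = 0.1601

0.1601


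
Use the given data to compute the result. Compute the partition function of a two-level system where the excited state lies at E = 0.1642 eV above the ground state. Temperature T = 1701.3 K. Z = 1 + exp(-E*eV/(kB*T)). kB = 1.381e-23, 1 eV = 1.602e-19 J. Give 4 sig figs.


Step 1: Compute beta*E = E*eV/(kB*T) = 0.1642*1.602e-19/(1.381e-23*1701.3) = 1.12
Step 2: exp(-beta*E) = exp(-1.12) = 0.3264
Step 3: Z = 1 + 0.3264 = 1.326

1.326


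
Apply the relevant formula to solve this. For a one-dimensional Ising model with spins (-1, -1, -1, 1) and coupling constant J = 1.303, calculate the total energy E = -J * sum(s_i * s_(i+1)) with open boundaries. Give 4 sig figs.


Step 1: Nearest-neighbor products: 1, 1, -1
Step 2: Sum of products = 1
Step 3: E = -1.303 * 1 = -1.303

-1.303


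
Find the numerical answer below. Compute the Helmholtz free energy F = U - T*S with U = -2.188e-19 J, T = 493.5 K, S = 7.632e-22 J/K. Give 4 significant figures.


Step 1: T*S = 493.5 * 7.632e-22 = 3.766e-19 J
Step 2: F = U - T*S = -2.188e-19 - 3.766e-19
Step 3: F = -5.954e-19 J

-5.954e-19


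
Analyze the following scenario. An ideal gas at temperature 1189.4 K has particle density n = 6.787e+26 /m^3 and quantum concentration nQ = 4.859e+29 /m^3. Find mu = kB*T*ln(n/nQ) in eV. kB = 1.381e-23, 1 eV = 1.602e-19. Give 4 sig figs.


Step 1: n/nQ = 6.787e+26/4.859e+29 = 0.001397
Step 2: ln(n/nQ) = -6.574
Step 3: mu = kB*T*ln(n/nQ) = 1.643e-20*-6.574 = -1.08e-19 J
Step 4: Convert to eV: -1.08e-19/1.602e-19 = -0.674 eV

-0.674


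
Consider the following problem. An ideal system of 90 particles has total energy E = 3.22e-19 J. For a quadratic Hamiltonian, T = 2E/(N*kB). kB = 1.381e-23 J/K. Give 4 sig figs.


Step 1: Numerator = 2*E = 2*3.22e-19 = 6.44e-19 J
Step 2: Denominator = N*kB = 90*1.381e-23 = 1.243e-21
Step 3: T = 6.44e-19 / 1.243e-21 = 518.1 K

518.1


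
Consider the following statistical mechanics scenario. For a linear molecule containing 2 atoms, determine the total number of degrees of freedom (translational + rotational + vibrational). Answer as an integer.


Step 1: Translational DOF = 3
Step 2: Rotational DOF (linear) = 2
Step 3: Vibrational DOF = 3*2 - 5 = 1
Step 4: Total = 3 + 2 + 1 = 6

6


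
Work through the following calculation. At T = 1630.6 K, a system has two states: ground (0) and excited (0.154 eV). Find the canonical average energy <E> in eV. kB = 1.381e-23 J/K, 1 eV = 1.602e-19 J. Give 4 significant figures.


Step 1: beta*E = 0.154*1.602e-19/(1.381e-23*1630.6) = 1.096
Step 2: exp(-beta*E) = 0.3343
Step 3: <E> = 0.154*0.3343/(1+0.3343) = 0.03859 eV

0.03859


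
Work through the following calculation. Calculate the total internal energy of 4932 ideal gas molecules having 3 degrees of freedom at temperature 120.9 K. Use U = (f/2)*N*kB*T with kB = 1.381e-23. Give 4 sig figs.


Step 1: f/2 = 3/2 = 1.5
Step 2: N*kB*T = 4932*1.381e-23*120.9 = 8.235e-18
Step 3: U = 1.5 * 8.235e-18 = 1.235e-17 J

1.235e-17


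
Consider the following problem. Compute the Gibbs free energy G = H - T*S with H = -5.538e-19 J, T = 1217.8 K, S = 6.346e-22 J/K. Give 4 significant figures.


Step 1: T*S = 1217.8 * 6.346e-22 = 7.728e-19 J
Step 2: G = H - T*S = -5.538e-19 - 7.728e-19
Step 3: G = -1.327e-18 J

-1.327e-18


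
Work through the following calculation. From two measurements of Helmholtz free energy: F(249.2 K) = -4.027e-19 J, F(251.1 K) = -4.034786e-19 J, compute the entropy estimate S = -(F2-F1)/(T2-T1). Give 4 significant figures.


Step 1: dF = F2 - F1 = -4.034786e-19 - (-4.027e-19) = -7.786e-22 J
Step 2: dT = T2 - T1 = 251.1 - 249.2 = 1.9 K
Step 3: S = -dF/dT = -(-7.786e-22)/1.9 = 4.098e-22 J/K

4.098e-22


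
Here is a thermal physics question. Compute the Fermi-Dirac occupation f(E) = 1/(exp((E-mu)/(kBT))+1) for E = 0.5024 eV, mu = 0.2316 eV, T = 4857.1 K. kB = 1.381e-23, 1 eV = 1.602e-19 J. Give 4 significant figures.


Step 1: (E - mu) = 0.5024 - 0.2316 = 0.2708 eV
Step 2: Convert: (E-mu)*eV = 4.338e-20 J
Step 3: x = (E-mu)*eV/(kB*T) = 0.6468
Step 4: f = 1/(exp(0.6468)+1) = 0.3437

0.3437


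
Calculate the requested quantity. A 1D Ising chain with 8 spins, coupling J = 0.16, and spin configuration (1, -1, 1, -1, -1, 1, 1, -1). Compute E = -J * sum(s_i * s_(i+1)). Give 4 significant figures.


Step 1: Nearest-neighbor products: -1, -1, -1, 1, -1, 1, -1
Step 2: Sum of products = -3
Step 3: E = -0.16 * -3 = 0.48

0.48


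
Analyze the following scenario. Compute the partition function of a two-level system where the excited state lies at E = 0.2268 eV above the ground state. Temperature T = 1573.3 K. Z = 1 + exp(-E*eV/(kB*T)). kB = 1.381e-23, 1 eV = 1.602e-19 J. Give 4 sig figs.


Step 1: Compute beta*E = E*eV/(kB*T) = 0.2268*1.602e-19/(1.381e-23*1573.3) = 1.672
Step 2: exp(-beta*E) = exp(-1.672) = 0.1878
Step 3: Z = 1 + 0.1878 = 1.188

1.188


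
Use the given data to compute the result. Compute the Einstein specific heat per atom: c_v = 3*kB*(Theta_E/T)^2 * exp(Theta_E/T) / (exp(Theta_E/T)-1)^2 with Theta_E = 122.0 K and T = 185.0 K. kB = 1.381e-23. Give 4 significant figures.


Step 1: x = Theta_E/T = 122.0/185.0 = 0.6595
Step 2: x^2 = 0.4349
Step 3: exp(x) = 1.934
Step 4: c_v = 3*1.381e-23*0.4349*1.934/(1.934-1)^2 = 3.996e-23

3.996e-23


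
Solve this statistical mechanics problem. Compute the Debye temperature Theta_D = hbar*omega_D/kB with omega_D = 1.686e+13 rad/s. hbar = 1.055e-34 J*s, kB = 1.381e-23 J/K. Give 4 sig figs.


Step 1: hbar*omega_D = 1.055e-34 * 1.686e+13 = 1.779e-21 J
Step 2: Theta_D = 1.779e-21 / 1.381e-23
Step 3: Theta_D = 128.8 K

128.8


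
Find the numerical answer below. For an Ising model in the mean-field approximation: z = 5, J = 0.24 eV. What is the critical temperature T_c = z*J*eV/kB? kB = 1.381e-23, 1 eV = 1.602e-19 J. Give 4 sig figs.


Step 1: z*J = 5*0.24 = 1.2 eV
Step 2: Convert to Joules: 1.2*1.602e-19 = 1.922e-19 J
Step 3: T_c = 1.922e-19 / 1.381e-23 = 1.392e+04 K

1.392e+04


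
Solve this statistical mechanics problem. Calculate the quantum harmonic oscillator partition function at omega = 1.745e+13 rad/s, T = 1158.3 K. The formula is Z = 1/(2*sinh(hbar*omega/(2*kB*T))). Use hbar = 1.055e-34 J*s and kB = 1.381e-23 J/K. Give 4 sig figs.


Step 1: Compute x = hbar*omega/(kB*T) = 1.055e-34*1.745e+13/(1.381e-23*1158.3) = 0.1151
Step 2: x/2 = 0.05754
Step 3: sinh(x/2) = 0.05758
Step 4: Z = 1/(2*0.05758) = 8.684

8.684


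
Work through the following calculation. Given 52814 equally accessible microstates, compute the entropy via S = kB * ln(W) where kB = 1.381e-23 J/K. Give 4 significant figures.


Step 1: ln(W) = ln(52814) = 10.87
Step 2: S = kB * ln(W) = 1.381e-23 * 10.87
Step 3: S = 1.502e-22 J/K

1.502e-22


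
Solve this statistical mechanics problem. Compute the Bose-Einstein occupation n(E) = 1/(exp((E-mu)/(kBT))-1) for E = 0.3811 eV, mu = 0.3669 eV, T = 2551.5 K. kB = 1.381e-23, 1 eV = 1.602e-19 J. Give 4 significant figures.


Step 1: (E - mu) = 0.0142 eV
Step 2: x = (E-mu)*eV/(kB*T) = 0.0142*1.602e-19/(1.381e-23*2551.5) = 0.06456
Step 3: exp(x) = 1.067
Step 4: n = 1/(exp(x)-1) = 14.99

14.99


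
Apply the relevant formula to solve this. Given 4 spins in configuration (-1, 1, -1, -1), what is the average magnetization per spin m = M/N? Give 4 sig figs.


Step 1: Count up spins (+1): 1, down spins (-1): 3
Step 2: Total magnetization M = 1 - 3 = -2
Step 3: m = M/N = -2/4 = -0.5

-0.5


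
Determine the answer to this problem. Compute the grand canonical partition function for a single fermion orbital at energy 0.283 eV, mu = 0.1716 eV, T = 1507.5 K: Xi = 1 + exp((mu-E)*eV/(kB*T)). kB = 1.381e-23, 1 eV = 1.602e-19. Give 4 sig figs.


Step 1: (mu - E) = 0.1716 - 0.283 = -0.1114 eV
Step 2: x = (mu-E)*eV/(kB*T) = -0.1114*1.602e-19/(1.381e-23*1507.5) = -0.8572
Step 3: exp(x) = 0.4243
Step 4: Xi = 1 + 0.4243 = 1.424

1.424


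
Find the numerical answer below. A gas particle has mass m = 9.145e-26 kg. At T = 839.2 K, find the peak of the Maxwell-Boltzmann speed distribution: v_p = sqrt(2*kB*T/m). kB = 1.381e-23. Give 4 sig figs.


Step 1: Numerator = 2*kB*T = 2*1.381e-23*839.2 = 2.318e-20
Step 2: Ratio = 2.318e-20 / 9.145e-26 = 2.535e+05
Step 3: v_p = sqrt(2.535e+05) = 503.4 m/s

503.4


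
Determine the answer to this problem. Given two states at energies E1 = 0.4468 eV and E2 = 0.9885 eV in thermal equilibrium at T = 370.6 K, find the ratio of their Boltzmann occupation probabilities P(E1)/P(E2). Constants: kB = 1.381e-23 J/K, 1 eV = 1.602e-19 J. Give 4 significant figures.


Step 1: Compute energy difference dE = E1 - E2 = 0.4468 - 0.9885 = -0.5417 eV
Step 2: Convert to Joules: dE_J = -0.5417 * 1.602e-19 = -8.678e-20 J
Step 3: Compute exponent = -dE_J / (kB * T) = -(-8.678e-20) / (1.381e-23 * 370.6) = 16.96
Step 4: P(E1)/P(E2) = exp(16.96) = 2.311e+07

2.311e+07


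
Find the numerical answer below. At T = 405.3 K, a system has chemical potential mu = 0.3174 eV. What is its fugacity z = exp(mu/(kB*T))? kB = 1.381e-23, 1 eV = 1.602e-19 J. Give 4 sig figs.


Step 1: Convert mu to Joules: 0.3174*1.602e-19 = 5.085e-20 J
Step 2: kB*T = 1.381e-23*405.3 = 5.597e-21 J
Step 3: mu/(kB*T) = 9.084
Step 4: z = exp(9.084) = 8817

8817


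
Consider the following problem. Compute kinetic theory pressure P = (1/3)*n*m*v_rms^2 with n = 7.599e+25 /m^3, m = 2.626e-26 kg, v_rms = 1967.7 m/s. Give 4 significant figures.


Step 1: v_rms^2 = 1967.7^2 = 3.872e+06
Step 2: n*m = 7.599e+25*2.626e-26 = 1.995
Step 3: P = (1/3)*1.995*3.872e+06 = 2.575e+06 Pa

2.575e+06


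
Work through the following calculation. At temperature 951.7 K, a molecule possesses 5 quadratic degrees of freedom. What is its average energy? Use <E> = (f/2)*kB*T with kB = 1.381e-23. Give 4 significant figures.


Step 1: f/2 = 5/2 = 2.5
Step 2: kB*T = 1.381e-23 * 951.7 = 1.314e-20
Step 3: <E> = 2.5 * 1.314e-20 = 3.286e-20 J

3.286e-20


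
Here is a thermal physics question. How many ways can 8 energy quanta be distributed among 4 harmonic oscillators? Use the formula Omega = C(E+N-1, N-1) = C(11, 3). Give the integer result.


Step 1: Use binomial coefficient C(11, 3)
Step 2: Numerator = 11! / 8!
Step 3: Denominator = 3!
Step 4: Omega = 165

165


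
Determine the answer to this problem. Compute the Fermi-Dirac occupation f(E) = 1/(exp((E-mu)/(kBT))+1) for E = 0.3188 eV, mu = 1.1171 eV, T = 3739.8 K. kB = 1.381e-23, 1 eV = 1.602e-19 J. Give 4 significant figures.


Step 1: (E - mu) = 0.3188 - 1.1171 = -0.7983 eV
Step 2: Convert: (E-mu)*eV = -1.279e-19 J
Step 3: x = (E-mu)*eV/(kB*T) = -2.476
Step 4: f = 1/(exp(-2.476)+1) = 0.9225

0.9225


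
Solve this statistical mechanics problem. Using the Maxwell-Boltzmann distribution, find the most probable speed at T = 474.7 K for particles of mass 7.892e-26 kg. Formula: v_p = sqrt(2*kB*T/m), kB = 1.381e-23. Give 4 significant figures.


Step 1: Numerator = 2*kB*T = 2*1.381e-23*474.7 = 1.311e-20
Step 2: Ratio = 1.311e-20 / 7.892e-26 = 1.661e+05
Step 3: v_p = sqrt(1.661e+05) = 407.6 m/s

407.6


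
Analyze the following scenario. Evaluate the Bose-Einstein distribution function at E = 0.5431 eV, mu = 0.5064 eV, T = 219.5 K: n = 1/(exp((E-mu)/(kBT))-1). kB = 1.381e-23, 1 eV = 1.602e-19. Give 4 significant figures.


Step 1: (E - mu) = 0.0367 eV
Step 2: x = (E-mu)*eV/(kB*T) = 0.0367*1.602e-19/(1.381e-23*219.5) = 1.94
Step 3: exp(x) = 6.956
Step 4: n = 1/(exp(x)-1) = 0.1679

0.1679


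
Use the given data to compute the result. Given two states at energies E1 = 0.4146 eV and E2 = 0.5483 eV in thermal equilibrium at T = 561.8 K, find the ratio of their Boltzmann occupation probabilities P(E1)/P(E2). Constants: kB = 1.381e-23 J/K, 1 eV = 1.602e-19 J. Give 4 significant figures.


Step 1: Compute energy difference dE = E1 - E2 = 0.4146 - 0.5483 = -0.1337 eV
Step 2: Convert to Joules: dE_J = -0.1337 * 1.602e-19 = -2.142e-20 J
Step 3: Compute exponent = -dE_J / (kB * T) = -(-2.142e-20) / (1.381e-23 * 561.8) = 2.761
Step 4: P(E1)/P(E2) = exp(2.761) = 15.81

15.81


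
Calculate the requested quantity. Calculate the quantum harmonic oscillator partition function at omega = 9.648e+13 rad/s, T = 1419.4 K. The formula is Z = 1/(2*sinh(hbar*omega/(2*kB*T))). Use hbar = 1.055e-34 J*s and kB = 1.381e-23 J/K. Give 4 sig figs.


Step 1: Compute x = hbar*omega/(kB*T) = 1.055e-34*9.648e+13/(1.381e-23*1419.4) = 0.5193
Step 2: x/2 = 0.2596
Step 3: sinh(x/2) = 0.2626
Step 4: Z = 1/(2*0.2626) = 1.904

1.904


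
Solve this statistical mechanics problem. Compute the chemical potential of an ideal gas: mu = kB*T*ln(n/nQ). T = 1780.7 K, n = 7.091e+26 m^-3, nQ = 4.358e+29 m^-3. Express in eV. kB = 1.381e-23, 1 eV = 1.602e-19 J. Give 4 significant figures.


Step 1: n/nQ = 7.091e+26/4.358e+29 = 0.001627
Step 2: ln(n/nQ) = -6.421
Step 3: mu = kB*T*ln(n/nQ) = 2.459e-20*-6.421 = -1.579e-19 J
Step 4: Convert to eV: -1.579e-19/1.602e-19 = -0.9856 eV

-0.9856


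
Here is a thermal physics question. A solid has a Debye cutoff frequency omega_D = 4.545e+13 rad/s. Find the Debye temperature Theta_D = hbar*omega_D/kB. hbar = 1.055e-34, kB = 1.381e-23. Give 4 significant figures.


Step 1: hbar*omega_D = 1.055e-34 * 4.545e+13 = 4.795e-21 J
Step 2: Theta_D = 4.795e-21 / 1.381e-23
Step 3: Theta_D = 347.2 K

347.2


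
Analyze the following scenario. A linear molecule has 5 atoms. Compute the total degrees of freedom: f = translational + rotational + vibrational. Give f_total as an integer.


Step 1: Translational DOF = 3
Step 2: Rotational DOF (linear) = 2
Step 3: Vibrational DOF = 3*5 - 5 = 10
Step 4: Total = 3 + 2 + 10 = 15

15


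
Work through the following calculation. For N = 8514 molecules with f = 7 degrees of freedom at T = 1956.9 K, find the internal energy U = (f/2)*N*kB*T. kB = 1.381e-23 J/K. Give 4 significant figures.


Step 1: f/2 = 7/2 = 3.5
Step 2: N*kB*T = 8514*1.381e-23*1956.9 = 2.301e-16
Step 3: U = 3.5 * 2.301e-16 = 8.053e-16 J

8.053e-16


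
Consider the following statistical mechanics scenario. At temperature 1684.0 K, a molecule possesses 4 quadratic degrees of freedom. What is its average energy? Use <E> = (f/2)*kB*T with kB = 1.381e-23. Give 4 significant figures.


Step 1: f/2 = 4/2 = 2
Step 2: kB*T = 1.381e-23 * 1684.0 = 2.326e-20
Step 3: <E> = 2 * 2.326e-20 = 4.651e-20 J

4.651e-20


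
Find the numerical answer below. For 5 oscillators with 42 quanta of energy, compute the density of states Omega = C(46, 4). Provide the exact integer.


Step 1: Use binomial coefficient C(46, 4)
Step 2: Numerator = 46! / 42!
Step 3: Denominator = 4!
Step 4: Omega = 163185

163185


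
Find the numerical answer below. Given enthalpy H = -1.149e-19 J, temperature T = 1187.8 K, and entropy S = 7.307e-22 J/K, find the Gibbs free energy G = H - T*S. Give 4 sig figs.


Step 1: T*S = 1187.8 * 7.307e-22 = 8.679e-19 J
Step 2: G = H - T*S = -1.149e-19 - 8.679e-19
Step 3: G = -9.828e-19 J

-9.828e-19


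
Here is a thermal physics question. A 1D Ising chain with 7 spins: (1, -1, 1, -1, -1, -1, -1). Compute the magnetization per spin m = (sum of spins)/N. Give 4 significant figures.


Step 1: Count up spins (+1): 2, down spins (-1): 5
Step 2: Total magnetization M = 2 - 5 = -3
Step 3: m = M/N = -3/7 = -0.4286

-0.4286


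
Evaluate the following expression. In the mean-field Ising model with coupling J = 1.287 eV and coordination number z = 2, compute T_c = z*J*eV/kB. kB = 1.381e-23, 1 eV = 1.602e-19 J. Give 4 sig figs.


Step 1: z*J = 2*1.287 = 2.574 eV
Step 2: Convert to Joules: 2.574*1.602e-19 = 4.124e-19 J
Step 3: T_c = 4.124e-19 / 1.381e-23 = 2.986e+04 K

2.986e+04


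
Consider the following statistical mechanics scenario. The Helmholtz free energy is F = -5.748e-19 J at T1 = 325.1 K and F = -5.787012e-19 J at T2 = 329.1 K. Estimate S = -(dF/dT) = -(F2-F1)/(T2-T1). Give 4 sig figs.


Step 1: dF = F2 - F1 = -5.787012e-19 - (-5.748e-19) = -3.9012e-21 J
Step 2: dT = T2 - T1 = 329.1 - 325.1 = 4 K
Step 3: S = -dF/dT = -(-3.9012e-21)/4 = 9.753e-22 J/K

9.753e-22


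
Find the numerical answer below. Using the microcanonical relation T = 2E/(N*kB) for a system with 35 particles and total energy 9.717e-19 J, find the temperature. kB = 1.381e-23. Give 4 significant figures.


Step 1: Numerator = 2*E = 2*9.717e-19 = 1.943e-18 J
Step 2: Denominator = N*kB = 35*1.381e-23 = 4.833e-22
Step 3: T = 1.943e-18 / 4.833e-22 = 4021 K

4021


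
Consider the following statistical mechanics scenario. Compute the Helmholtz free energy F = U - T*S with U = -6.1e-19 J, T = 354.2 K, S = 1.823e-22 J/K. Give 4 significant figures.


Step 1: T*S = 354.2 * 1.823e-22 = 6.457e-20 J
Step 2: F = U - T*S = -6.1e-19 - 6.457e-20
Step 3: F = -6.746e-19 J

-6.746e-19


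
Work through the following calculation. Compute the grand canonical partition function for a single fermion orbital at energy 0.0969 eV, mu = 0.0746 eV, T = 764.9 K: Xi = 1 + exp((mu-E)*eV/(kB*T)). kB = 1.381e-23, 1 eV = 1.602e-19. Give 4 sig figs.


Step 1: (mu - E) = 0.0746 - 0.0969 = -0.0223 eV
Step 2: x = (mu-E)*eV/(kB*T) = -0.0223*1.602e-19/(1.381e-23*764.9) = -0.3382
Step 3: exp(x) = 0.7131
Step 4: Xi = 1 + 0.7131 = 1.713

1.713


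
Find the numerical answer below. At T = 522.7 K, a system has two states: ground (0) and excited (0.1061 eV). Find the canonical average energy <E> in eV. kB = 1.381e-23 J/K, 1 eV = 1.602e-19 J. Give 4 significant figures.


Step 1: beta*E = 0.1061*1.602e-19/(1.381e-23*522.7) = 2.355
Step 2: exp(-beta*E) = 0.09492
Step 3: <E> = 0.1061*0.09492/(1+0.09492) = 0.009198 eV

0.009198


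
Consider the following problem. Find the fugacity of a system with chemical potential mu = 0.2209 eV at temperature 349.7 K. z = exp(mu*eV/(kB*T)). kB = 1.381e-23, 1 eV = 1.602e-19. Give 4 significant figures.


Step 1: Convert mu to Joules: 0.2209*1.602e-19 = 3.539e-20 J
Step 2: kB*T = 1.381e-23*349.7 = 4.829e-21 J
Step 3: mu/(kB*T) = 7.328
Step 4: z = exp(7.328) = 1522

1522


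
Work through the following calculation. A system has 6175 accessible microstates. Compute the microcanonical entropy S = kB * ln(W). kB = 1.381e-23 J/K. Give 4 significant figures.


Step 1: ln(W) = ln(6175) = 8.728
Step 2: S = kB * ln(W) = 1.381e-23 * 8.728
Step 3: S = 1.205e-22 J/K

1.205e-22


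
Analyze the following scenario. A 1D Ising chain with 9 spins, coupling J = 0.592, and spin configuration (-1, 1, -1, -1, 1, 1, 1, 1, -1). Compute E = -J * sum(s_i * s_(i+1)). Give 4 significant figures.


Step 1: Nearest-neighbor products: -1, -1, 1, -1, 1, 1, 1, -1
Step 2: Sum of products = 0
Step 3: E = -0.592 * 0 = 0

0


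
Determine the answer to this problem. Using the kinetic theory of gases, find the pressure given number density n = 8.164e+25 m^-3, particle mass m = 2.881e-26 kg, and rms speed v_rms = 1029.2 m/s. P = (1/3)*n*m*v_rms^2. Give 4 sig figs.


Step 1: v_rms^2 = 1029.2^2 = 1.059e+06
Step 2: n*m = 8.164e+25*2.881e-26 = 2.352
Step 3: P = (1/3)*2.352*1.059e+06 = 8.305e+05 Pa

8.305e+05


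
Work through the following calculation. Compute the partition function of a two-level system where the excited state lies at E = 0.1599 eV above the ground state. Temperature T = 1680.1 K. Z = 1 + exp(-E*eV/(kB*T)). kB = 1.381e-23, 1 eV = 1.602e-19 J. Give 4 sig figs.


Step 1: Compute beta*E = E*eV/(kB*T) = 0.1599*1.602e-19/(1.381e-23*1680.1) = 1.104
Step 2: exp(-beta*E) = exp(-1.104) = 0.3315
Step 3: Z = 1 + 0.3315 = 1.332

1.332


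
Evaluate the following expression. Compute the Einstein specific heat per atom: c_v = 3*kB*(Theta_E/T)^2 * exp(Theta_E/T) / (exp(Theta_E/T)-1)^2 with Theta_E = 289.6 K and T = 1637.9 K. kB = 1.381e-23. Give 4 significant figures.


Step 1: x = Theta_E/T = 289.6/1637.9 = 0.1768
Step 2: x^2 = 0.03126
Step 3: exp(x) = 1.193
Step 4: c_v = 3*1.381e-23*0.03126*1.193/(1.193-1)^2 = 4.132e-23

4.132e-23


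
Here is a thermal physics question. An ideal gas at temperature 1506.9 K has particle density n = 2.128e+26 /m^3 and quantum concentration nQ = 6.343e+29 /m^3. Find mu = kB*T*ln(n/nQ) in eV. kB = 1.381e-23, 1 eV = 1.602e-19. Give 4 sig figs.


Step 1: n/nQ = 2.128e+26/6.343e+29 = 0.0003355
Step 2: ln(n/nQ) = -8
Step 3: mu = kB*T*ln(n/nQ) = 2.081e-20*-8 = -1.665e-19 J
Step 4: Convert to eV: -1.665e-19/1.602e-19 = -1.039 eV

-1.039


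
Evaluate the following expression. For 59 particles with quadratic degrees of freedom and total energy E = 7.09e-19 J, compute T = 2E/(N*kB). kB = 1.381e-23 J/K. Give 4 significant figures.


Step 1: Numerator = 2*E = 2*7.09e-19 = 1.418e-18 J
Step 2: Denominator = N*kB = 59*1.381e-23 = 8.148e-22
Step 3: T = 1.418e-18 / 8.148e-22 = 1740 K

1740


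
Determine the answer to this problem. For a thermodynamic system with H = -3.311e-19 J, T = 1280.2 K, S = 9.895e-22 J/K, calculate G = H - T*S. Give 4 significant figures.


Step 1: T*S = 1280.2 * 9.895e-22 = 1.267e-18 J
Step 2: G = H - T*S = -3.311e-19 - 1.267e-18
Step 3: G = -1.598e-18 J

-1.598e-18


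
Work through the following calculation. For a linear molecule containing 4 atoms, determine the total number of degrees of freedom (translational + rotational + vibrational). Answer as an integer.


Step 1: Translational DOF = 3
Step 2: Rotational DOF (linear) = 2
Step 3: Vibrational DOF = 3*4 - 5 = 7
Step 4: Total = 3 + 2 + 7 = 12

12


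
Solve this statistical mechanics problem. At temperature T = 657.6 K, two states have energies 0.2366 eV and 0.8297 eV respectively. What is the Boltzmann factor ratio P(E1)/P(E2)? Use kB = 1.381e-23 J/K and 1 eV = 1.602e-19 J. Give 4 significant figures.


Step 1: Compute energy difference dE = E1 - E2 = 0.2366 - 0.8297 = -0.5931 eV
Step 2: Convert to Joules: dE_J = -0.5931 * 1.602e-19 = -9.501e-20 J
Step 3: Compute exponent = -dE_J / (kB * T) = -(-9.501e-20) / (1.381e-23 * 657.6) = 10.46
Step 4: P(E1)/P(E2) = exp(10.46) = 3.498e+04

3.498e+04


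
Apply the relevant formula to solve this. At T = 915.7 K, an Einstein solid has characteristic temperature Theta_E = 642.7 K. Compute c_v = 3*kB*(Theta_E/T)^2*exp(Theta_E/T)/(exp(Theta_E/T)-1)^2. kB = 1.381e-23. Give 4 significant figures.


Step 1: x = Theta_E/T = 642.7/915.7 = 0.7019
Step 2: x^2 = 0.4926
Step 3: exp(x) = 2.018
Step 4: c_v = 3*1.381e-23*0.4926*2.018/(2.018-1)^2 = 3.977e-23

3.977e-23


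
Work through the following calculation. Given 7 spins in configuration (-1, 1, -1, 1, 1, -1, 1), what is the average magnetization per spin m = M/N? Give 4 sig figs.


Step 1: Count up spins (+1): 4, down spins (-1): 3
Step 2: Total magnetization M = 4 - 3 = 1
Step 3: m = M/N = 1/7 = 0.1429

0.1429


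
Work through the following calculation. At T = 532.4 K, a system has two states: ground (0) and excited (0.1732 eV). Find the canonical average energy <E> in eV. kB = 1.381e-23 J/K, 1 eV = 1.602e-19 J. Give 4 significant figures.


Step 1: beta*E = 0.1732*1.602e-19/(1.381e-23*532.4) = 3.774
Step 2: exp(-beta*E) = 0.02296
Step 3: <E> = 0.1732*0.02296/(1+0.02296) = 0.003888 eV

0.003888


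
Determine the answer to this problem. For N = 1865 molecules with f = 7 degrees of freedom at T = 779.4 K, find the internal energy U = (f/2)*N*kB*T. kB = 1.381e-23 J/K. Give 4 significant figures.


Step 1: f/2 = 7/2 = 3.5
Step 2: N*kB*T = 1865*1.381e-23*779.4 = 2.007e-17
Step 3: U = 3.5 * 2.007e-17 = 7.026e-17 J

7.026e-17


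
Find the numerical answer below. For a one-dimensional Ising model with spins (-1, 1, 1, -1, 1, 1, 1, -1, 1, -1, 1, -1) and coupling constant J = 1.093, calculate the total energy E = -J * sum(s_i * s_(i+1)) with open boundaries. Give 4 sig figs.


Step 1: Nearest-neighbor products: -1, 1, -1, -1, 1, 1, -1, -1, -1, -1, -1
Step 2: Sum of products = -5
Step 3: E = -1.093 * -5 = 5.465

5.465


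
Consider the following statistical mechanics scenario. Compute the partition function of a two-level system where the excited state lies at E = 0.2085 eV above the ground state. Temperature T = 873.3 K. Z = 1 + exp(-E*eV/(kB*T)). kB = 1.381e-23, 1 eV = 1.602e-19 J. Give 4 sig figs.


Step 1: Compute beta*E = E*eV/(kB*T) = 0.2085*1.602e-19/(1.381e-23*873.3) = 2.77
Step 2: exp(-beta*E) = exp(-2.77) = 0.06269
Step 3: Z = 1 + 0.06269 = 1.063

1.063


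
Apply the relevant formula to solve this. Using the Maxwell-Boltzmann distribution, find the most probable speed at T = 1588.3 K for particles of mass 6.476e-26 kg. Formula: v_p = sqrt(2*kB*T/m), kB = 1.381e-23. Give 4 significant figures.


Step 1: Numerator = 2*kB*T = 2*1.381e-23*1588.3 = 4.387e-20
Step 2: Ratio = 4.387e-20 / 6.476e-26 = 6.774e+05
Step 3: v_p = sqrt(6.774e+05) = 823 m/s

823


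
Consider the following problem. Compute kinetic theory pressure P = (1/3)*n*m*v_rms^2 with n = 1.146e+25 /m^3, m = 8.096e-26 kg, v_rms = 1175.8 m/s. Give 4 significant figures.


Step 1: v_rms^2 = 1175.8^2 = 1.383e+06
Step 2: n*m = 1.146e+25*8.096e-26 = 0.9278
Step 3: P = (1/3)*0.9278*1.383e+06 = 4.276e+05 Pa

4.276e+05


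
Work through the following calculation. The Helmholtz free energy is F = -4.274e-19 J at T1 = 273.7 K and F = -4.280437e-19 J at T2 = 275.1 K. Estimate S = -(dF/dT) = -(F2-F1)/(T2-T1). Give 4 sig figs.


Step 1: dF = F2 - F1 = -4.280437e-19 - (-4.274e-19) = -6.437e-22 J
Step 2: dT = T2 - T1 = 275.1 - 273.7 = 1.4 K
Step 3: S = -dF/dT = -(-6.437e-22)/1.4 = 4.598e-22 J/K

4.598e-22


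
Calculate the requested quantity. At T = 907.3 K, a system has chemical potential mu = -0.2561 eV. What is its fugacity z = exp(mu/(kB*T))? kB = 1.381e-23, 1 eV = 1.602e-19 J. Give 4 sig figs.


Step 1: Convert mu to Joules: -0.2561*1.602e-19 = -4.103e-20 J
Step 2: kB*T = 1.381e-23*907.3 = 1.253e-20 J
Step 3: mu/(kB*T) = -3.274
Step 4: z = exp(-3.274) = 0.03784

0.03784


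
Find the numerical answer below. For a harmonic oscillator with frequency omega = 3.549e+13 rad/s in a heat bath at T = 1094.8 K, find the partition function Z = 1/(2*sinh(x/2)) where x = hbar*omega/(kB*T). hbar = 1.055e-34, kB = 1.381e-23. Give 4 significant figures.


Step 1: Compute x = hbar*omega/(kB*T) = 1.055e-34*3.549e+13/(1.381e-23*1094.8) = 0.2476
Step 2: x/2 = 0.1238
Step 3: sinh(x/2) = 0.1241
Step 4: Z = 1/(2*0.1241) = 4.028

4.028


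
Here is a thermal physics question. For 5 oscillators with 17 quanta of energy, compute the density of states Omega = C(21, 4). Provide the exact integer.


Step 1: Use binomial coefficient C(21, 4)
Step 2: Numerator = 21! / 17!
Step 3: Denominator = 4!
Step 4: Omega = 5985

5985


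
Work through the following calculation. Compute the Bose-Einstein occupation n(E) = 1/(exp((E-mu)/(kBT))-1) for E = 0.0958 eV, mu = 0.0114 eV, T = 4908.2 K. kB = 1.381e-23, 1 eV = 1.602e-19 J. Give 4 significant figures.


Step 1: (E - mu) = 0.0844 eV
Step 2: x = (E-mu)*eV/(kB*T) = 0.0844*1.602e-19/(1.381e-23*4908.2) = 0.1995
Step 3: exp(x) = 1.221
Step 4: n = 1/(exp(x)-1) = 4.53

4.53


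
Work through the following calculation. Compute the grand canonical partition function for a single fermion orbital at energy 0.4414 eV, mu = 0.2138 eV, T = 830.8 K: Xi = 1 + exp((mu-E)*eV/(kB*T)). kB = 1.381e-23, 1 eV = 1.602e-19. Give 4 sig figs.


Step 1: (mu - E) = 0.2138 - 0.4414 = -0.2276 eV
Step 2: x = (mu-E)*eV/(kB*T) = -0.2276*1.602e-19/(1.381e-23*830.8) = -3.178
Step 3: exp(x) = 0.04167
Step 4: Xi = 1 + 0.04167 = 1.042

1.042


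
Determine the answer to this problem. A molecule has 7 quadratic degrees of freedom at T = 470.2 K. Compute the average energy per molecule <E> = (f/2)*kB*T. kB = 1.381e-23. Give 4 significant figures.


Step 1: f/2 = 7/2 = 3.5
Step 2: kB*T = 1.381e-23 * 470.2 = 6.493e-21
Step 3: <E> = 3.5 * 6.493e-21 = 2.273e-20 J

2.273e-20


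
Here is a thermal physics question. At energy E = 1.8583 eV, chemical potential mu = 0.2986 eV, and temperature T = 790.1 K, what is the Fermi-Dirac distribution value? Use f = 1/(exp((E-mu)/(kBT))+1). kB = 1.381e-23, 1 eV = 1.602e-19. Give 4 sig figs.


Step 1: (E - mu) = 1.8583 - 0.2986 = 1.56 eV
Step 2: Convert: (E-mu)*eV = 2.499e-19 J
Step 3: x = (E-mu)*eV/(kB*T) = 22.9
Step 4: f = 1/(exp(22.9)+1) = 1.135e-10

1.135e-10


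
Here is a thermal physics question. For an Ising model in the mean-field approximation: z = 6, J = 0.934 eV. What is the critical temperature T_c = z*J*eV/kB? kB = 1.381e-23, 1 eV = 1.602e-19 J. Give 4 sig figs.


Step 1: z*J = 6*0.934 = 5.604 eV
Step 2: Convert to Joules: 5.604*1.602e-19 = 8.978e-19 J
Step 3: T_c = 8.978e-19 / 1.381e-23 = 6.501e+04 K

6.501e+04


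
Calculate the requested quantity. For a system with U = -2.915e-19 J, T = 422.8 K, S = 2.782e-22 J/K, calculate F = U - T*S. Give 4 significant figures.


Step 1: T*S = 422.8 * 2.782e-22 = 1.176e-19 J
Step 2: F = U - T*S = -2.915e-19 - 1.176e-19
Step 3: F = -4.091e-19 J

-4.091e-19


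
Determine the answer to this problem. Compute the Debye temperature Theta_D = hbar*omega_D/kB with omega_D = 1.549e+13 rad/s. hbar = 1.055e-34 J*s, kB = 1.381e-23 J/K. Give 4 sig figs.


Step 1: hbar*omega_D = 1.055e-34 * 1.549e+13 = 1.634e-21 J
Step 2: Theta_D = 1.634e-21 / 1.381e-23
Step 3: Theta_D = 118.3 K

118.3


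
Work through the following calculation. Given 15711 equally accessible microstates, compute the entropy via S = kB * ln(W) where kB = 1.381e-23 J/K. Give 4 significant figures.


Step 1: ln(W) = ln(15711) = 9.662
Step 2: S = kB * ln(W) = 1.381e-23 * 9.662
Step 3: S = 1.334e-22 J/K

1.334e-22


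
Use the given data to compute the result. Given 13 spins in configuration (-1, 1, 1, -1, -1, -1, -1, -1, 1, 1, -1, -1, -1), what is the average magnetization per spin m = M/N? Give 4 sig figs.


Step 1: Count up spins (+1): 4, down spins (-1): 9
Step 2: Total magnetization M = 4 - 9 = -5
Step 3: m = M/N = -5/13 = -0.3846

-0.3846


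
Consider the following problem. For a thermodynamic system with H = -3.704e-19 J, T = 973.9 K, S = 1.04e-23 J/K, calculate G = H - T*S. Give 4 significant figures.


Step 1: T*S = 973.9 * 1.04e-23 = 1.013e-20 J
Step 2: G = H - T*S = -3.704e-19 - 1.013e-20
Step 3: G = -3.805e-19 J

-3.805e-19
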